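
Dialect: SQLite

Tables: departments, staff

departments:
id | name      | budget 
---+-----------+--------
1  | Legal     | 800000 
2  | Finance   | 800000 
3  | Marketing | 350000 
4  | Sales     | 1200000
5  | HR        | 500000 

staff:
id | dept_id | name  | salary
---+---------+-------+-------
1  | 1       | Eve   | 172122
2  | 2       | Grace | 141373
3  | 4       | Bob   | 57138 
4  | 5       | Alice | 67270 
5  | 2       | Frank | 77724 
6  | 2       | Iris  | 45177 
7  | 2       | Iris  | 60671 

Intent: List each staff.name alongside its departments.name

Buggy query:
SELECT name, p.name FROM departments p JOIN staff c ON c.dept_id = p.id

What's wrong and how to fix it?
Bug: 'name' exists in both joined tables, so the database can't tell which one is meant

Fix: Prefix ambiguous columns with the table alias

Corrected query:
SELECT c.name, p.name FROM departments p JOIN staff c ON c.dept_id = p.id

Result:
name  | name   
------+--------
Eve   | Legal  
Grace | Finance
Bob   | Sales  
Alice | HR     
Frank | Finance
Iris  | Finance
Iris  | Finance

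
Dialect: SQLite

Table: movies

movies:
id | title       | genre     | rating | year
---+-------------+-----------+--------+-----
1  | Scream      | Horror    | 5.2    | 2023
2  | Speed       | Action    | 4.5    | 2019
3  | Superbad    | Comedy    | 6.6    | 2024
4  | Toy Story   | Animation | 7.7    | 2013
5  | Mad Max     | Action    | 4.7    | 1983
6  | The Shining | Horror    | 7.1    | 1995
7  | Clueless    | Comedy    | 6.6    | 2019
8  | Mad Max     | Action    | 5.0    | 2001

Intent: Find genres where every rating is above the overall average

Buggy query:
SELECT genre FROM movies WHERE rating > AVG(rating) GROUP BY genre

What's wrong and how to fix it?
Bug: WHERE evaluates per row before aggregation, so AVG() is unavailable

Fix: Use a subquery for AVG and a HAVING MIN(...) filter so the condition holds for every row in the group

Corrected query:
SELECT genre FROM movies GROUP BY genre HAVING MIN(rating) > (SELECT AVG(rating) FROM movies)

Result:
genre    
---------
Animation
Comedy   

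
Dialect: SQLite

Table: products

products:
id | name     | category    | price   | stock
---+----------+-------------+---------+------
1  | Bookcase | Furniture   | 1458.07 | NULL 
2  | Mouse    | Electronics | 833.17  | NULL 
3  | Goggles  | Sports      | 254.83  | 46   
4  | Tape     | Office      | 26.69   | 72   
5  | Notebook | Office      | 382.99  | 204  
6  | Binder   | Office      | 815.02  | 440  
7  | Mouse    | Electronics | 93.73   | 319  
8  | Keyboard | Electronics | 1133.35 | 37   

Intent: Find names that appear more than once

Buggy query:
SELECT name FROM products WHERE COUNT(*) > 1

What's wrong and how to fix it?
Bug: COUNT(*) is an aggregate and cannot be used in WHERE

Fix: Group first, then use HAVING for the count condition

Corrected query:
SELECT name FROM products GROUP BY name HAVING COUNT(*) > 1

Result:
name 
-----
Mouse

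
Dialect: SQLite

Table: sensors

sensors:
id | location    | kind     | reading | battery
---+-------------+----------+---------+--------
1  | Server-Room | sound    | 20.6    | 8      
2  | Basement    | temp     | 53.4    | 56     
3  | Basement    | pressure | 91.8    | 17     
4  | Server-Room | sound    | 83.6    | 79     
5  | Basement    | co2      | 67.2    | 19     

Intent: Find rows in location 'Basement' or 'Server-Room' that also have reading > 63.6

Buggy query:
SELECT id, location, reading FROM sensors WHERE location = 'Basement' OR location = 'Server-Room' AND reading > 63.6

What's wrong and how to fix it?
Bug: AND binds tighter than OR, so this parses as location = 'Basement' OR (location = 'Server-Room' AND reading > 63.6)

Fix: Group the OR with parentheses (or use IN), then AND the threshold

Corrected query:
SELECT id, location, reading FROM sensors WHERE (location = 'Basement' OR location = 'Server-Room') AND reading > 63.6

Result:
id | location    | reading
---+-------------+--------
3  | Basement    | 91.8   
4  | Server-Room | 83.6   
5  | Basement    | 67.2   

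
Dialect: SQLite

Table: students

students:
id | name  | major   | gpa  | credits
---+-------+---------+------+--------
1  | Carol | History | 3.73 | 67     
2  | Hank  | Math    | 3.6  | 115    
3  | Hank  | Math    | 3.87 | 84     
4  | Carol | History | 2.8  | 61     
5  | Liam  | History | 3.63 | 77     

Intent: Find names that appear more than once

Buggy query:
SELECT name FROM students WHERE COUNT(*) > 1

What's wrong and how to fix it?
Bug: WHERE can't reference COUNT(*); aggregates are computed after WHERE

Fix: GROUP BY name, then filter groups with HAVING COUNT(*) > 1

Corrected query:
SELECT name FROM students GROUP BY name HAVING COUNT(*) > 1

Result:
name 
-----
Carol
Hank 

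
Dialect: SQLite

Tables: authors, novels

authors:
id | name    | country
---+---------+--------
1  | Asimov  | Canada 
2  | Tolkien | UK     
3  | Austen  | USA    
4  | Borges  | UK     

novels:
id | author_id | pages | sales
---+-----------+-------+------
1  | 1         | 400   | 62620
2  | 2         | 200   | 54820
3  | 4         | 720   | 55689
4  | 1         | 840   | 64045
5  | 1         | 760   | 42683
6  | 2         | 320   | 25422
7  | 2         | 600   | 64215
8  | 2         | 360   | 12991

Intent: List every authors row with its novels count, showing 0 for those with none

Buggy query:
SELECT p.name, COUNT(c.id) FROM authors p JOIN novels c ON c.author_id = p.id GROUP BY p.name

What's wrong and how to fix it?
Bug: INNER JOIN drops authors rows that have no matching novels rows

Fix: Use LEFT JOIN so parents without children still appear (COUNT(c.id) gives 0)

Corrected query:
SELECT p.name, COUNT(c.id) FROM authors p LEFT JOIN novels c ON c.author_id = p.id GROUP BY p.name

Result:
name    | COUNT(c.id)
--------+------------
Asimov  | 3          
Austen  | 0          
Borges  | 1          
Tolkien | 4          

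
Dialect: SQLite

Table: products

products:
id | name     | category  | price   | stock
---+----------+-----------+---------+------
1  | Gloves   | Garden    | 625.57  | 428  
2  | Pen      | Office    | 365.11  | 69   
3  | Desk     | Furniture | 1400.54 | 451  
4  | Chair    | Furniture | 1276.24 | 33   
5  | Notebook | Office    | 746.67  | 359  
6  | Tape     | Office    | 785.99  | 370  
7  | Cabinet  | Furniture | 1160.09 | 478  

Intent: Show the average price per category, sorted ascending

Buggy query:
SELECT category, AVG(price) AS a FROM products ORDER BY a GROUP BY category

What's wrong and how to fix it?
Bug: ORDER BY appears before GROUP BY; SQL clause order requires GROUP BY first

Fix: Reorder: SELECT … FROM … GROUP BY … ORDER BY …

Corrected query:
SELECT category, AVG(price) AS a FROM products GROUP BY category ORDER BY a

Result:
category  | a          
----------+------------
Garden    | 625.57     
Office    | 632.59     
Furniture | 1278.956667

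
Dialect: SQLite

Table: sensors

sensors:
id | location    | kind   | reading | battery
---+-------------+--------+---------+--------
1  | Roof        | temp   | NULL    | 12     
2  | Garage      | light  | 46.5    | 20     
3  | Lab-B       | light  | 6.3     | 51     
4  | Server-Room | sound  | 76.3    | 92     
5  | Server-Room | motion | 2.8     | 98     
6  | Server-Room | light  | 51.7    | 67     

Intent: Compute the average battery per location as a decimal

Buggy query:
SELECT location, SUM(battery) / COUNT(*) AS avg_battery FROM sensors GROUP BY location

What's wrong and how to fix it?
Bug: Both operands are integers, so '/' performs integer division and truncates

Fix: Multiply by 1.0 (or CAST to REAL) to force floating-point division

Corrected query:
SELECT location, SUM(battery) * 1.0 / COUNT(*) AS avg_battery FROM sensors GROUP BY location

Result:
location    | avg_battery
------------+------------
Garage      | 20         
Lab-B       | 51         
Roof        | 12         
Server-Room | 85.666667  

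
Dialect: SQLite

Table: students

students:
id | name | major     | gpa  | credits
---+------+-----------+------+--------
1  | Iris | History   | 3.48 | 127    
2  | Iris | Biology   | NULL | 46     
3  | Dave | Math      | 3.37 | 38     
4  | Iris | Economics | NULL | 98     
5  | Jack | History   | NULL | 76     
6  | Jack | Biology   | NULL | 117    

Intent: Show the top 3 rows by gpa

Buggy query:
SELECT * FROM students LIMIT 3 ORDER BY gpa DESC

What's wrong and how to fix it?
Bug: LIMIT must come after ORDER BY

Fix: Swap the clauses: ORDER BY first, then LIMIT

Corrected query:
SELECT * FROM students ORDER BY gpa DESC LIMIT 3

Result:
id | name | major   | gpa  | credits
---+------+---------+------+--------
1  | Iris | History | 3.48 | 127    
3  | Dave | Math    | 3.37 | 38     
2  | Iris | Biology | NULL | 46     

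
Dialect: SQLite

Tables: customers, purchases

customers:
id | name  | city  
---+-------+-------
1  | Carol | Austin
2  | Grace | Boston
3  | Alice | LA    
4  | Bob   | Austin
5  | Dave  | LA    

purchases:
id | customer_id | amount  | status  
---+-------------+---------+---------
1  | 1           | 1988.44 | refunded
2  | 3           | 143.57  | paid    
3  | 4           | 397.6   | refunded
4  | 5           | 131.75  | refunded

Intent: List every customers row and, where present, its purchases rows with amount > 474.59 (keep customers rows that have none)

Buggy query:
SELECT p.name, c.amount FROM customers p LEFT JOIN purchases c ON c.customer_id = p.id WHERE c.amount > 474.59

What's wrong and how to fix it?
Bug: A WHERE condition on the right-hand table after LEFT JOIN drops unmatched parents

Fix: Put 'c.amount > 474.59' in the JOIN's ON clause instead of WHERE

Corrected query:
SELECT p.name, c.amount FROM customers p LEFT JOIN purchases c ON c.customer_id = p.id AND c.amount > 474.59

Result:
name  | amount 
------+--------
Carol | 1988.44
Grace | NULL   
Alice | NULL   
Bob   | NULL   
Dave  | NULL   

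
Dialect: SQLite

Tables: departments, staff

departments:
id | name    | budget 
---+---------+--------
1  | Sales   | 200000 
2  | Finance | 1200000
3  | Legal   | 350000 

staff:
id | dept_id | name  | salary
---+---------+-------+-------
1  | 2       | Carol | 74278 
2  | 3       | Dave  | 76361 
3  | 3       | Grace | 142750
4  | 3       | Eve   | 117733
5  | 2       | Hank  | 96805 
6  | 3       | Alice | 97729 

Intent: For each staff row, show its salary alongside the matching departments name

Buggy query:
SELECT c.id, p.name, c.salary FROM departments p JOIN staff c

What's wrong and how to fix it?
Bug: JOIN with no ON clause produces a cartesian product; every staff row pairs with every departments row

Fix: Specify the join condition linking the foreign key to the parent id

Corrected query:
SELECT c.id, p.name, c.salary FROM departments p JOIN staff c ON c.dept_id = p.id

Result:
id | name    | salary
---+---------+-------
1  | Finance | 74278 
2  | Legal   | 76361 
3  | Legal   | 142750
4  | Legal   | 117733
5  | Finance | 96805 
6  | Legal   | 97729 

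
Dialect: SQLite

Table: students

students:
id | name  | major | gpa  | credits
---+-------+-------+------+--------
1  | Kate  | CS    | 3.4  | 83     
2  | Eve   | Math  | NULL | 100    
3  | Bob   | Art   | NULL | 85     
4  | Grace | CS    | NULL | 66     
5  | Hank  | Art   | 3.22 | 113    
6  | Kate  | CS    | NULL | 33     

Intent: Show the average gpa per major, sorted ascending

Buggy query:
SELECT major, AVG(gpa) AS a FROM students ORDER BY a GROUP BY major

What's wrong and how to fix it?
Bug: ORDER BY appears before GROUP BY; SQL clause order requires GROUP BY first

Fix: Move ORDER BY to the end, after GROUP BY

Corrected query:
SELECT major, AVG(gpa) AS a FROM students GROUP BY major ORDER BY a

Result:
major | a   
------+-----
Math  | NULL
Art   | 3.22
CS    | 3.4 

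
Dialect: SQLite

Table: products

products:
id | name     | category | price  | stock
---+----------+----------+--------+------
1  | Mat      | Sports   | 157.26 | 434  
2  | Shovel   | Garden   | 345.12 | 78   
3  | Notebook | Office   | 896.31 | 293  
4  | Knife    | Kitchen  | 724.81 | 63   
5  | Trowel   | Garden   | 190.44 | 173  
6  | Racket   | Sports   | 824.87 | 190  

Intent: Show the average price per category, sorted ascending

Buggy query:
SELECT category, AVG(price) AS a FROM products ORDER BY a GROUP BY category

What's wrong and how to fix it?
Bug: ORDER BY appears before GROUP BY; SQL clause order requires GROUP BY first

Fix: Move ORDER BY to the end, after GROUP BY

Corrected query:
SELECT category, AVG(price) AS a FROM products GROUP BY category ORDER BY a

Result:
category | a      
---------+--------
Garden   | 267.78 
Sports   | 491.065
Kitchen  | 724.81 
Office   | 896.31 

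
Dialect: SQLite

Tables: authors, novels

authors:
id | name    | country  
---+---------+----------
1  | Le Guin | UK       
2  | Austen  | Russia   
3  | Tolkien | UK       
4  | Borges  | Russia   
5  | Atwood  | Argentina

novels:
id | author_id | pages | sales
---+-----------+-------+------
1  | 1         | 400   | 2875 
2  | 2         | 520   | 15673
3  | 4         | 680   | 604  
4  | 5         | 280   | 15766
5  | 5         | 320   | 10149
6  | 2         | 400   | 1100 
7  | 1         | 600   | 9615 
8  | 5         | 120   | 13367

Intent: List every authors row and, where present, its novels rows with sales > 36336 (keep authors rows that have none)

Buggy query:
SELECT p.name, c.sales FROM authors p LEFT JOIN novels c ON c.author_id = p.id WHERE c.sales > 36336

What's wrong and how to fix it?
Bug: Filtering c.sales in WHERE discards the NULL rows produced by LEFT JOIN, turning it into an inner join

Fix: Put 'c.sales > 36336' in the JOIN's ON clause instead of WHERE

Corrected query:
SELECT p.name, c.sales FROM authors p LEFT JOIN novels c ON c.author_id = p.id AND c.sales > 36336

Result:
name    | sales
--------+------
Le Guin | NULL 
Austen  | NULL 
Tolkien | NULL 
Borges  | NULL 
Atwood  | NULL 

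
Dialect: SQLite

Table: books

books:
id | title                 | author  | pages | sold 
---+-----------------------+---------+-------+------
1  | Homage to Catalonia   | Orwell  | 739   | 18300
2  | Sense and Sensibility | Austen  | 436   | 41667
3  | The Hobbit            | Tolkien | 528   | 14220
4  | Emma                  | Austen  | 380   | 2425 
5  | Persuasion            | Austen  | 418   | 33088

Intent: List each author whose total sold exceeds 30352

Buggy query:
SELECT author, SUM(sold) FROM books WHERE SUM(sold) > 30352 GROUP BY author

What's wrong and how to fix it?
Bug: SUM(sold) is an aggregate, but WHERE filters rows before aggregation

Fix: Move the aggregate condition to a HAVING clause

Corrected query:
SELECT author, SUM(sold) FROM books GROUP BY author HAVING SUM(sold) > 30352

Result:
author | SUM(sold)
-------+----------
Austen | 77180    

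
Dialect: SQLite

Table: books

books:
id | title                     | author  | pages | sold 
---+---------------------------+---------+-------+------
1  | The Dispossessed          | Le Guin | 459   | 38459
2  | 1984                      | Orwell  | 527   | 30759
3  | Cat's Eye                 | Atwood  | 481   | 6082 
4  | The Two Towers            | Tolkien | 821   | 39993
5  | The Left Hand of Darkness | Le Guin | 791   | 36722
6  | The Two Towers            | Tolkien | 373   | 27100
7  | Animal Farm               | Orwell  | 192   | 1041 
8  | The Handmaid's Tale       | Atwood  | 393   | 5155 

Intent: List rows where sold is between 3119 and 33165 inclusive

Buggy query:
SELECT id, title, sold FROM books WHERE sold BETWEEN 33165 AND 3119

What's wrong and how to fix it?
Bug: BETWEEN expects the lower bound first; with 33165 AND 3119 the range is empty

Fix: Write BETWEEN 3119 AND 33165

Corrected query:
SELECT id, title, sold FROM books WHERE sold BETWEEN 3119 AND 33165

Result:
id | title               | sold 
---+---------------------+------
2  | 1984                | 30759
3  | Cat's Eye           | 6082 
6  | The Two Towers      | 27100
8  | The Handmaid's Tale | 5155 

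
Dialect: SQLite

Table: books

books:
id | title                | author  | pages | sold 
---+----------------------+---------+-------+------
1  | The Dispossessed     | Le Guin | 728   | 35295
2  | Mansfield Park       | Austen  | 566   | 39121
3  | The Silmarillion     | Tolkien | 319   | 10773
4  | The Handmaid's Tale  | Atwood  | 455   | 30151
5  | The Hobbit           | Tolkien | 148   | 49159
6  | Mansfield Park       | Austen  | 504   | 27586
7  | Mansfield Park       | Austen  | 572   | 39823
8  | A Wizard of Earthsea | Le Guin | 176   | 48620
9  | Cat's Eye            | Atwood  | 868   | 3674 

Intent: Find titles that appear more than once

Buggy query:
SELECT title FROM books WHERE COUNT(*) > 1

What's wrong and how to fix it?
Bug: WHERE can't reference COUNT(*); aggregates are computed after WHERE

Fix: GROUP BY title, then filter groups with HAVING COUNT(*) > 1

Corrected query:
SELECT title FROM books GROUP BY title HAVING COUNT(*) > 1

Result:
title         
--------------
Mansfield Park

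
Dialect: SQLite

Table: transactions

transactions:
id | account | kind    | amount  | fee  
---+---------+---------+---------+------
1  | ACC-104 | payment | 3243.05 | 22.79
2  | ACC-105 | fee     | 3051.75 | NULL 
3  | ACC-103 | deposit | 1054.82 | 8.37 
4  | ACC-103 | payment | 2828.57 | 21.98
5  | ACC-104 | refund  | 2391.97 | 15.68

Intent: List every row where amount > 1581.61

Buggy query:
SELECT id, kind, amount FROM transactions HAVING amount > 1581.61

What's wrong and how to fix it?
Bug: This is a non-aggregate query (no GROUP BY, no aggregates), so in SQLite the HAVING clause is invalid here; a row-level condition belongs in WHERE

Fix: Replace HAVING with WHERE since the condition applies to individual rows

Corrected query:
SELECT id, kind, amount FROM transactions WHERE amount > 1581.61

Result:
id | kind    | amount 
---+---------+--------
1  | payment | 3243.05
2  | fee     | 3051.75
4  | payment | 2828.57
5  | refund  | 2391.97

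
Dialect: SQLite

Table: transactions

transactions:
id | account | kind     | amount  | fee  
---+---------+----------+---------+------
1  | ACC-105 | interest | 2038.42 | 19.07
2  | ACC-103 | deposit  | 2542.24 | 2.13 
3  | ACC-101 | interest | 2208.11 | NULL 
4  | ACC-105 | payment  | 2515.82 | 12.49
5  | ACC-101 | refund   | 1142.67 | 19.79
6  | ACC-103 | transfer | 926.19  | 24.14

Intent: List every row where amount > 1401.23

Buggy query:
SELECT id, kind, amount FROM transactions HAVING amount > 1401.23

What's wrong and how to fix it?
Bug: This is a non-aggregate query (no GROUP BY, no aggregates), so in SQLite the HAVING clause is invalid here; a row-level condition belongs in WHERE

Fix: Use WHERE for row-level filtering

Corrected query:
SELECT id, kind, amount FROM transactions WHERE amount > 1401.23

Result:
id | kind     | amount 
---+----------+--------
1  | interest | 2038.42
2  | deposit  | 2542.24
3  | interest | 2208.11
4  | payment  | 2515.82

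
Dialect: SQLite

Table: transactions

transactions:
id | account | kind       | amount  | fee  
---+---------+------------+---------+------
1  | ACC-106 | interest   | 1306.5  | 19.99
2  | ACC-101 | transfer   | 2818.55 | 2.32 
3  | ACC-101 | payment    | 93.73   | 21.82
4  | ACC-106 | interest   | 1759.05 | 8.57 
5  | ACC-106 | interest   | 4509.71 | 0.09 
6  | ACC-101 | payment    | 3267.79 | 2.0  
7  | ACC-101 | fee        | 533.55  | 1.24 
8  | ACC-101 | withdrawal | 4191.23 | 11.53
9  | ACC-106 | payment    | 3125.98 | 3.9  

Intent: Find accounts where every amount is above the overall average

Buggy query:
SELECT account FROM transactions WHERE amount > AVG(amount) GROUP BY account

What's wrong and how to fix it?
Bug: AVG() is an aggregate; it can't sit directly in WHERE

Fix: Use a subquery for AVG and a HAVING MIN(...) filter so the condition holds for every row in the group

Corrected query:
SELECT account FROM transactions GROUP BY account HAVING MIN(amount) > (SELECT AVG(amount) FROM transactions)

Result:
(no rows)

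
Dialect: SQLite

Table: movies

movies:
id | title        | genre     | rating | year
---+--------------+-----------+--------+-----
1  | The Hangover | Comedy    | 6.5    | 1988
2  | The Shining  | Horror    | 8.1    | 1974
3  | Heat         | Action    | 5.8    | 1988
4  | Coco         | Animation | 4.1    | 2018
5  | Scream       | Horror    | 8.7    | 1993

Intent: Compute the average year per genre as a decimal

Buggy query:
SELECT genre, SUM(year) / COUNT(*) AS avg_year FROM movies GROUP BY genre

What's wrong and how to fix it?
Bug: Both operands are integers, so '/' performs integer division and truncates

Fix: Multiply by 1.0 (or CAST to REAL) to force floating-point division

Corrected query:
SELECT genre, SUM(year) * 1.0 / COUNT(*) AS avg_year FROM movies GROUP BY genre

Result:
genre     | avg_year
----------+---------
Action    | 1988    
Animation | 2018    
Comedy    | 1988    
Horror    | 1983.5  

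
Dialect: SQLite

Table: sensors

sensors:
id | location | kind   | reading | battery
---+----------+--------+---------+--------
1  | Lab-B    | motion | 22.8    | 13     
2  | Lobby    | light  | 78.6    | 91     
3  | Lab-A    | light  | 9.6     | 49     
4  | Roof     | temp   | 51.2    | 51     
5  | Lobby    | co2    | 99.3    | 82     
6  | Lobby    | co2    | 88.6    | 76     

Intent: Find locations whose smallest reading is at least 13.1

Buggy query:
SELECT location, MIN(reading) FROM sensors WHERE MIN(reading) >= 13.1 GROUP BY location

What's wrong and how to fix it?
Bug: MIN() in WHERE is a misuse of aggregate

Fix: Replace WHERE with HAVING after the GROUP BY

Corrected query:
SELECT location, MIN(reading) FROM sensors GROUP BY location HAVING MIN(reading) >= 13.1

Result:
location | MIN(reading)
---------+-------------
Lab-B    | 22.8        
Lobby    | 78.6        
Roof     | 51.2        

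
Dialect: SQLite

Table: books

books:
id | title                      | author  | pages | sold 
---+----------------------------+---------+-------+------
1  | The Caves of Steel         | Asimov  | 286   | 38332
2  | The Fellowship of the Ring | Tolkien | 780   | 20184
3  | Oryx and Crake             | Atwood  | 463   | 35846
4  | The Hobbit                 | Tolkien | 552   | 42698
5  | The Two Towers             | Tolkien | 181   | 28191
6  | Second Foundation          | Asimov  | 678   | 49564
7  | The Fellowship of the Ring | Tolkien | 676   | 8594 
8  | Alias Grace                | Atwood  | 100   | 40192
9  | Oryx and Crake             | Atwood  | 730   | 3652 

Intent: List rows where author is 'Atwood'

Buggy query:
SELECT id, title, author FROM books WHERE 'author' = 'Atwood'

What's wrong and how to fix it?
Bug: 'author' in single quotes is a string literal, not the column; the comparison is literal-vs-literal and never true

Fix: Reference the column as author without single quotes

Corrected query:
SELECT id, title, author FROM books WHERE author = 'Atwood'

Result:
id | title          | author
---+----------------+-------
3  | Oryx and Crake | Atwood
8  | Alias Grace    | Atwood
9  | Oryx and Crake | Atwood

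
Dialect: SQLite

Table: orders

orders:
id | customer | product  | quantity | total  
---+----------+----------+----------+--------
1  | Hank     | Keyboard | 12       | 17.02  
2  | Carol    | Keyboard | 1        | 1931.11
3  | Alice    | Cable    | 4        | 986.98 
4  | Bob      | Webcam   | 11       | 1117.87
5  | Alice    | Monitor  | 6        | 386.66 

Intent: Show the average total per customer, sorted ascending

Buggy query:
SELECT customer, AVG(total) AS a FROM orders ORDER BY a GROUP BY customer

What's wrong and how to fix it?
Bug: ORDER BY appears before GROUP BY; SQL clause order requires GROUP BY first

Fix: Reorder: SELECT … FROM … GROUP BY … ORDER BY …

Corrected query:
SELECT customer, AVG(total) AS a FROM orders GROUP BY customer ORDER BY a

Result:
customer | a      
---------+--------
Hank     | 17.02  
Alice    | 686.82 
Bob      | 1117.87
Carol    | 1931.11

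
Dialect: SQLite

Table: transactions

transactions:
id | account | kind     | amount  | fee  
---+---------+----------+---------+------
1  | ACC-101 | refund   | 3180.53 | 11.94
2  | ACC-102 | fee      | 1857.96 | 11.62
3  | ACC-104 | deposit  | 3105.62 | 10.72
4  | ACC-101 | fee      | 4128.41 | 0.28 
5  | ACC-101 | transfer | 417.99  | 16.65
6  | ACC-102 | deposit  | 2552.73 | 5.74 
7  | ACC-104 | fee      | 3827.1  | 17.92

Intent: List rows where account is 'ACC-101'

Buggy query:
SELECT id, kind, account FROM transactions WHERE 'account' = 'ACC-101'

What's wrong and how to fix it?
Bug: 'account' in single quotes is a string literal, not the column; the comparison is literal-vs-literal and never true

Fix: Reference the column as account without single quotes

Corrected query:
SELECT id, kind, account FROM transactions WHERE account = 'ACC-101'

Result:
id | kind     | account
---+----------+--------
1  | refund   | ACC-101
4  | fee      | ACC-101
5  | transfer | ACC-101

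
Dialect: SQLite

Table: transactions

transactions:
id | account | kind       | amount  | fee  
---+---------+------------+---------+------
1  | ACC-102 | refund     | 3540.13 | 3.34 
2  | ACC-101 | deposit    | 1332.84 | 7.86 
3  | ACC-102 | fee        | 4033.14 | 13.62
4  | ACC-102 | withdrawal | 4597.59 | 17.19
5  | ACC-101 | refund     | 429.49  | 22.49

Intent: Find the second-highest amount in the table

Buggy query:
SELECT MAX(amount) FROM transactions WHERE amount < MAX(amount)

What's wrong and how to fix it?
Bug: MAX(amount) on the right of the comparison is an aggregate-in-WHERE error

Fix: Compute the overall MAX in a subquery, then take MAX of rows below it

Corrected query:
SELECT MAX(amount) FROM transactions WHERE amount < (SELECT MAX(amount) FROM transactions)

Result:
MAX(amount)
-----------
4033.14    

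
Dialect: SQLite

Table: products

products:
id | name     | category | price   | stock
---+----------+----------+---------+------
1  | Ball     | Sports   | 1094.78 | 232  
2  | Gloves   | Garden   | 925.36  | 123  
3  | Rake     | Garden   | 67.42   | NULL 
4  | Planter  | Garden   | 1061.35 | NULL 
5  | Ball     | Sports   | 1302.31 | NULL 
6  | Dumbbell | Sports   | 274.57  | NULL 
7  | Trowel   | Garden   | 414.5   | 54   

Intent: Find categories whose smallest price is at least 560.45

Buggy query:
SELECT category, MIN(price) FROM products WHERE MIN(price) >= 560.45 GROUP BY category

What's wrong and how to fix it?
Bug: Aggregates like MIN are computed per group after WHERE runs

Fix: Use HAVING for the per-group MIN condition

Corrected query:
SELECT category, MIN(price) FROM products GROUP BY category HAVING MIN(price) >= 560.45

Result:
(no rows)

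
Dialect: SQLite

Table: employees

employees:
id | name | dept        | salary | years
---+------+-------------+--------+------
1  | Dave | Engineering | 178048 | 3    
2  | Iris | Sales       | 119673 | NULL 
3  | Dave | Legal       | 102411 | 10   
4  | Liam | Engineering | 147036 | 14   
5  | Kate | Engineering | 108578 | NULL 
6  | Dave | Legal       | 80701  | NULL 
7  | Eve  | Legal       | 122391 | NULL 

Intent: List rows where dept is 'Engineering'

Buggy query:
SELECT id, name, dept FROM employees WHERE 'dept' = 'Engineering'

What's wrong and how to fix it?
Bug: Single quotes denote string literals in SQL; the column name is being compared as a constant string

Fix: Remove the quotes around the column name (or use double quotes for an identifier)

Corrected query:
SELECT id, name, dept FROM employees WHERE dept = 'Engineering'

Result:
id | name | dept       
---+------+------------
1  | Dave | Engineering
4  | Liam | Engineering
5  | Kate | Engineering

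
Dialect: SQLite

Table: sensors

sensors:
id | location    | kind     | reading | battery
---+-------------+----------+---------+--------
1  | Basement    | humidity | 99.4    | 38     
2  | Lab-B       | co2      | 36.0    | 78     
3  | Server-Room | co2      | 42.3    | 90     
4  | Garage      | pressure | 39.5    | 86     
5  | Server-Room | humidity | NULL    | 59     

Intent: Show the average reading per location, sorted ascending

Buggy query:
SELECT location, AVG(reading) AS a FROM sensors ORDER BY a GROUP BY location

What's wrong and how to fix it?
Bug: GROUP BY must precede ORDER BY

Fix: Reorder: SELECT … FROM … GROUP BY … ORDER BY …

Corrected query:
SELECT location, AVG(reading) AS a FROM sensors GROUP BY location ORDER BY a

Result:
location    | a   
------------+-----
Lab-B       | 36  
Garage      | 39.5
Server-Room | 42.3
Basement    | 99.4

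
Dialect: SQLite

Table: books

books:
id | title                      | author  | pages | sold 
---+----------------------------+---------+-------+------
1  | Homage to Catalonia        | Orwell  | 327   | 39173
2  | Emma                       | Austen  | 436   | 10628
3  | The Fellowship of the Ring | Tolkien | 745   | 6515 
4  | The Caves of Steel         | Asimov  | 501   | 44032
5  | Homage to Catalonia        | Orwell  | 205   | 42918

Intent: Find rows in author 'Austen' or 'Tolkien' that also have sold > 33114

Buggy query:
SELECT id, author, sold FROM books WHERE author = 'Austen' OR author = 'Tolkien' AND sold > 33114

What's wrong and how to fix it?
Bug: AND binds tighter than OR, so this parses as author = 'Austen' OR (author = 'Tolkien' AND sold > 33114)

Fix: Add parentheses around the OR so the AND applies to both alternatives

Corrected query:
SELECT id, author, sold FROM books WHERE (author = 'Austen' OR author = 'Tolkien') AND sold > 33114

Result:
(no rows)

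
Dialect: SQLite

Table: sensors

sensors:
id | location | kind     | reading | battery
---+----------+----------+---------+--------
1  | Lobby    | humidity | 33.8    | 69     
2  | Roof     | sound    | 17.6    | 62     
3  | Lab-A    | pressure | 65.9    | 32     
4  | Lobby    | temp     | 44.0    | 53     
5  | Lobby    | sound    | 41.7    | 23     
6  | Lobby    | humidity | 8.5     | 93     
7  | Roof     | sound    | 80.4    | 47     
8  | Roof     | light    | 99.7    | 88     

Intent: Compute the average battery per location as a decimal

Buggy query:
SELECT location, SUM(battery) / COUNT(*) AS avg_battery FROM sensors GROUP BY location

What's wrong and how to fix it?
Bug: SUM(battery) and COUNT(*) are both integers; the division truncates the fractional part

Fix: Multiply by 1.0 (or CAST to REAL) to force floating-point division

Corrected query:
SELECT location, SUM(battery) * 1.0 / COUNT(*) AS avg_battery FROM sensors GROUP BY location

Result:
location | avg_battery
---------+------------
Lab-A    | 32         
Lobby    | 59.5       
Roof     | 65.666667  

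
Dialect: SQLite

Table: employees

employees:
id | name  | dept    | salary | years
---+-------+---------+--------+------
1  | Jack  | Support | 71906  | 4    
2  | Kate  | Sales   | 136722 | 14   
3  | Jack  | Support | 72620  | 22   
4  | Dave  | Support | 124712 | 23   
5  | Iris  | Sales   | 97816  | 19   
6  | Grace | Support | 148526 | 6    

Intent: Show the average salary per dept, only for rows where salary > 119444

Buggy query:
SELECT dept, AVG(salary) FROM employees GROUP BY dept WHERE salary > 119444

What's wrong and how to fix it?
Bug: Row-level WHERE must come before GROUP BY in the clause order

Fix: Move the WHERE clause before GROUP BY

Corrected query:
SELECT dept, AVG(salary) FROM employees WHERE salary > 119444 GROUP BY dept

Result:
dept    | AVG(salary)
--------+------------
Sales   | 136722     
Support | 136619     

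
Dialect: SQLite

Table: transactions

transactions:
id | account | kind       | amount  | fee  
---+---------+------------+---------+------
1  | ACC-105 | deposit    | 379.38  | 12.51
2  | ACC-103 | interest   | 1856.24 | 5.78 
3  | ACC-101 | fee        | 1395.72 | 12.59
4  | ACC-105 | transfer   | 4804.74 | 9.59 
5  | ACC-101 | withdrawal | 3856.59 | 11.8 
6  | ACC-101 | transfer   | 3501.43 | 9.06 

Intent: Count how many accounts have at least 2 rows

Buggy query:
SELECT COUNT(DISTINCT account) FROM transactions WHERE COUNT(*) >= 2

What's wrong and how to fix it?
Bug: COUNT(*) cannot appear in WHERE; the per-group count doesn't exist yet

Fix: Group first with HAVING COUNT(*) >= 2, then COUNT the resulting groups

Corrected query:
SELECT COUNT(*) FROM (SELECT account FROM transactions GROUP BY account HAVING COUNT(*) >= 2)

Result:
COUNT(*)
--------
2       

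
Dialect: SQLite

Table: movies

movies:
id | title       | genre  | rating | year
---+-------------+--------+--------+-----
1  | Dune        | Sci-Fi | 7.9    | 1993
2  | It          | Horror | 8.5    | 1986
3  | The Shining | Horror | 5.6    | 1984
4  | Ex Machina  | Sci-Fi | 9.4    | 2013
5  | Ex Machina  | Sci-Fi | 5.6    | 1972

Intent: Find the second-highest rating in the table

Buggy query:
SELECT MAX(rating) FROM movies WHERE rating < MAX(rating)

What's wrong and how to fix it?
Bug: MAX(rating) on the right of the comparison is an aggregate-in-WHERE error

Fix: Compute the overall MAX in a subquery, then take MAX of rows below it

Corrected query:
SELECT MAX(rating) FROM movies WHERE rating < (SELECT MAX(rating) FROM movies)

Result:
MAX(rating)
-----------
8.5        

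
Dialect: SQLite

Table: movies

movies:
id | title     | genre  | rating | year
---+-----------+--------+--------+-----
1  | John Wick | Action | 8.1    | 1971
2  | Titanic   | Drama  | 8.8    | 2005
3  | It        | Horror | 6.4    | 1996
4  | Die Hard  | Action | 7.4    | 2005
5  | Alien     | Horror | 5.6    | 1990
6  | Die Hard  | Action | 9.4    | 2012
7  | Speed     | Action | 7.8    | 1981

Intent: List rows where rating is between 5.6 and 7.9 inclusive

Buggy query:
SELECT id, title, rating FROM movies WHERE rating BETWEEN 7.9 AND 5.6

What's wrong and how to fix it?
Bug: The bounds are reversed; BETWEEN a AND b requires a <= b to match anything

Fix: Write BETWEEN 5.6 AND 7.9

Corrected query:
SELECT id, title, rating FROM movies WHERE rating BETWEEN 5.6 AND 7.9

Result:
id | title    | rating
---+----------+-------
3  | It       | 6.4   
4  | Die Hard | 7.4   
5  | Alien    | 5.6   
7  | Speed    | 7.8   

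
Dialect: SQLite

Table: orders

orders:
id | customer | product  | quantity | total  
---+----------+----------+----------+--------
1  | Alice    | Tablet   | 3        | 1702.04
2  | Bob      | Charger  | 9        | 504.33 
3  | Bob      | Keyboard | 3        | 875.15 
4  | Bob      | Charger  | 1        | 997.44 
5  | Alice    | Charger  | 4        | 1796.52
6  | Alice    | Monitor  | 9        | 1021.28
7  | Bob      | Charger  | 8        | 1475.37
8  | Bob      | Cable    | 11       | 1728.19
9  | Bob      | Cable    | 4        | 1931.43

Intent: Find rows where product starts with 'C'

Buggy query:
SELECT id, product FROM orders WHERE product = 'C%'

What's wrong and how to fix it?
Bug: Wildcards only work with LIKE; '=' treats '%' as a literal character

Fix: Replace '=' with LIKE so 'C%' is treated as a pattern

Corrected query:
SELECT id, product FROM orders WHERE product LIKE 'C%'

Result:
id | product
---+--------
2  | Charger
4  | Charger
5  | Charger
7  | Charger
8  | Cable  
9  | Cable  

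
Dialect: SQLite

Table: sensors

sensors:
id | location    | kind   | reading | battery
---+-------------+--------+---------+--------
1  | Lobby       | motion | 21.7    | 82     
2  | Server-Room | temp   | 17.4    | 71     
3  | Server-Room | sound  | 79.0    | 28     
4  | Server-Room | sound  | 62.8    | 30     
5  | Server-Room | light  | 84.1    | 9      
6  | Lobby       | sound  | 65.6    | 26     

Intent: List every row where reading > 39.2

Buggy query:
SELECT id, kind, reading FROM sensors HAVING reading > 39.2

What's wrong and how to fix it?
Bug: This is a non-aggregate query (no GROUP BY, no aggregates), so in SQLite the HAVING clause is invalid here; a row-level condition belongs in WHERE

Fix: Use WHERE for row-level filtering

Corrected query:
SELECT id, kind, reading FROM sensors WHERE reading > 39.2

Result:
id | kind  | reading
---+-------+--------
3  | sound | 79     
4  | sound | 62.8   
5  | light | 84.1   
6  | sound | 65.6   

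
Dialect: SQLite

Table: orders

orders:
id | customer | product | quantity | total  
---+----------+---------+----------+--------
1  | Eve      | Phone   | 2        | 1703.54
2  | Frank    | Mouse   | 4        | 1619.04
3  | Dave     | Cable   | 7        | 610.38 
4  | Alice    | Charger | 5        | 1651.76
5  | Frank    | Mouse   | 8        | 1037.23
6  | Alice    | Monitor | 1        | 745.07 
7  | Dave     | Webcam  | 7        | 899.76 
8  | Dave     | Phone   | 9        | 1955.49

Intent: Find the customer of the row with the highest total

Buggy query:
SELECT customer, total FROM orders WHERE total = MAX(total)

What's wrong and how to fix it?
Bug: WHERE is evaluated per row; an aggregate over the whole table isn't defined there

Fix: Wrap MAX in a scalar subquery so WHERE compares against a single value

Corrected query:
SELECT customer, total FROM orders WHERE total = (SELECT MAX(total) FROM orders)

Result:
customer | total  
---------+--------
Dave     | 1955.49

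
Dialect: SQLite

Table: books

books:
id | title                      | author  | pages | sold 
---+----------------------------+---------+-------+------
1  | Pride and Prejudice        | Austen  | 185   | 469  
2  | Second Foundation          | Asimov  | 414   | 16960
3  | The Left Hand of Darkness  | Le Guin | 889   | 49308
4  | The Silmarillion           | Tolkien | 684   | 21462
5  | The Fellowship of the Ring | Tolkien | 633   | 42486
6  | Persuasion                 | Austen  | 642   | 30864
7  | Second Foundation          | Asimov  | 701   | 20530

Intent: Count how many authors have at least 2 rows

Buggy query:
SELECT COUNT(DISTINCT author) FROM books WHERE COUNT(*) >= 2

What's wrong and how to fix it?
Bug: WHERE filters individual rows, not groups, so a group-level COUNT is invalid there

Fix: Group first with HAVING COUNT(*) >= 2, then COUNT the resulting groups

Corrected query:
SELECT COUNT(*) FROM (SELECT author FROM books GROUP BY author HAVING COUNT(*) >= 2)

Result:
COUNT(*)
--------
3       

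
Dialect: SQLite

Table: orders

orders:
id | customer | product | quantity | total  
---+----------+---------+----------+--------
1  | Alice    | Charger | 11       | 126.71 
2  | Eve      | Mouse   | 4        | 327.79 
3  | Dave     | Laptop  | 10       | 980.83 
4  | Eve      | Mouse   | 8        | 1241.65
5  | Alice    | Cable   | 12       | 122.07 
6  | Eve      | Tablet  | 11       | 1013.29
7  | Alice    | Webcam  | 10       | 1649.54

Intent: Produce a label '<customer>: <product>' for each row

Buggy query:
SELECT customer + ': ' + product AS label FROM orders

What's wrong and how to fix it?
Bug: SQLite uses || for string concatenation; + coerces text to numbers (yielding 0)

Fix: Replace + with || to concatenate text

Corrected query:
SELECT customer || ': ' || product AS label FROM orders

Result:
label         
--------------
Alice: Charger
Eve: Mouse    
Dave: Laptop  
Eve: Mouse    
Alice: Cable  
Eve: Tablet   
Alice: Webcam 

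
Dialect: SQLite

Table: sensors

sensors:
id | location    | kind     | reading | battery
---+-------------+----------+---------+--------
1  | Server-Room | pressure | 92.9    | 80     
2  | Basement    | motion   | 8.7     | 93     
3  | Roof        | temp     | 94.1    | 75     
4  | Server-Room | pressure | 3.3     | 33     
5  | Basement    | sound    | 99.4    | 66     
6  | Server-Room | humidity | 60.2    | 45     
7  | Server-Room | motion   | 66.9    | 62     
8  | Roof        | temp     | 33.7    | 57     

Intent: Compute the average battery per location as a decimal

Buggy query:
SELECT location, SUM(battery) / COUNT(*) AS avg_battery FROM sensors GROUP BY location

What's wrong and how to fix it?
Bug: Both operands are integers, so '/' performs integer division and truncates

Fix: Multiply by 1.0 (or CAST to REAL) to force floating-point division

Corrected query:
SELECT location, SUM(battery) * 1.0 / COUNT(*) AS avg_battery FROM sensors GROUP BY location

Result:
location    | avg_battery
------------+------------
Basement    | 79.5       
Roof        | 66         
Server-Room | 55         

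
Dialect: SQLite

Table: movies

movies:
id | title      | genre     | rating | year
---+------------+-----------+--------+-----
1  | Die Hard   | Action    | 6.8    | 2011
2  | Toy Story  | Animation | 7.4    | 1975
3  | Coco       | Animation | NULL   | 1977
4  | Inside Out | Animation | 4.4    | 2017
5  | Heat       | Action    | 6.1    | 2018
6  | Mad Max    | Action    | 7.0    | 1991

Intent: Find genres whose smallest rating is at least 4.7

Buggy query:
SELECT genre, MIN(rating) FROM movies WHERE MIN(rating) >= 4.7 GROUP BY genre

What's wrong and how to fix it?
Bug: Aggregates like MIN are computed per group after WHERE runs

Fix: Use HAVING for the per-group MIN condition

Corrected query:
SELECT genre, MIN(rating) FROM movies GROUP BY genre HAVING MIN(rating) >= 4.7

Result:
genre  | MIN(rating)
-------+------------
Action | 6.1        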